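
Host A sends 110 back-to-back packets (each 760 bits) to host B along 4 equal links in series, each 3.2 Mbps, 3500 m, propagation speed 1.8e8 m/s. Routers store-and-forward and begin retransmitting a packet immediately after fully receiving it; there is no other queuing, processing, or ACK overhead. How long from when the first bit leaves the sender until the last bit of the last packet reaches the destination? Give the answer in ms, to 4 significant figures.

Per-hop transmission t_tx = L/R = 760/3200000 = 0.2375 ms.
Per-hop propagation t_prop = 3500/180000000 = 0.0194444 ms.
Pipeline fill: first packet needs 4·t_tx to clear all hops; remaining 109 packets each add one t_tx.
Total = (4+110-1)·t_tx + 4·t_prop = 113·0.2375 + 4·0.0194444 = 26.92 ms.

26.92 ms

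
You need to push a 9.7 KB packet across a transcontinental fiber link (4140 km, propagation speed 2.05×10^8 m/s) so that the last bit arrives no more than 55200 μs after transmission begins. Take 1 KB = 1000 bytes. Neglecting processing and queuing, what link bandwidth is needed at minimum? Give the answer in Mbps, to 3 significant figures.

2.22 Mbps

L = 77600 bits.
Propagation delay = 4140000 / 2.05e+08 = 20195.1 μs.
Transmission budget = 55200 − 20195.1 = 35004.9 μs.
R ≥ L / t_tx = 77600 bits / 0.0350049 s = 2.22 Mbps.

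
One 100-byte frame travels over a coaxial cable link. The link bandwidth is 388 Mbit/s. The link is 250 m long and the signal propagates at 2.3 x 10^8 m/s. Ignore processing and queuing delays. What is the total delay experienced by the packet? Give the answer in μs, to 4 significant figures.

L = 100 × 8 = 800 bits.
Transmission delay = L/R = 800 / 388000000 = 2.06186 μs.
Propagation delay = d/s = 250 m / 2.3e+08 m/s = 1.08696 μs.
Total = 3.149 μs.

3.149 μs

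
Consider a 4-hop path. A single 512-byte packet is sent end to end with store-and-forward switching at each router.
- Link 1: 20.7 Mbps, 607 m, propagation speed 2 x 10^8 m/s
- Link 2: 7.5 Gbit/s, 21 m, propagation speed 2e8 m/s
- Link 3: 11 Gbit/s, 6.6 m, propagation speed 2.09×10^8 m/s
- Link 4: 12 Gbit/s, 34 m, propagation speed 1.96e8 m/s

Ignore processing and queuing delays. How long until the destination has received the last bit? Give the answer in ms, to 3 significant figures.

L = 512 × 8 = 4096 bits.
Transmission delays (L/R per hop): 0.197874, 0.000546133, 0.000372364, 0.000341333 ms; sum = 0.199134 ms.
Propagation delays (d/s per hop): 0.003035, 0.000105, 3.15789e-05, 0.000173469 ms; sum = 0.00334505 ms.
End-to-end = 0.202 ms.

0.202 ms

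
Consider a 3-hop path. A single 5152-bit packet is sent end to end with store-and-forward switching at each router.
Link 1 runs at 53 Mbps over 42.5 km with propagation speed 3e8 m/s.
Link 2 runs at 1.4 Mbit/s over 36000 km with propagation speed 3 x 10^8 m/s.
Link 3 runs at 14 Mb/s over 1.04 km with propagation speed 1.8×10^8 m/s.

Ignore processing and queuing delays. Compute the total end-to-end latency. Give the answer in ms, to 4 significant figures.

124.3 ms

Transmission delays (L/R per hop): 0.0972075, 3.68, 0.368 ms; sum = 4.14521 ms.
Propagation delays (d/s per hop): 0.141667, 120, 0.00577778 ms; sum = 120.147 ms.
End-to-end = 124.3 ms.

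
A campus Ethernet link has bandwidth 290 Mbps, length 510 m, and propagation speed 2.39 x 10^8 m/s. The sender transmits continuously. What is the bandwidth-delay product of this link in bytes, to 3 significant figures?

77.4 bytes

Propagation delay = 510 / 239000000 = 2.13389e-06 s.
BDP = R × t_prop = 290000000 × 2.13389e-06 = 618.828 bits.
In bytes: 618.828/8 = 77.4 bytes.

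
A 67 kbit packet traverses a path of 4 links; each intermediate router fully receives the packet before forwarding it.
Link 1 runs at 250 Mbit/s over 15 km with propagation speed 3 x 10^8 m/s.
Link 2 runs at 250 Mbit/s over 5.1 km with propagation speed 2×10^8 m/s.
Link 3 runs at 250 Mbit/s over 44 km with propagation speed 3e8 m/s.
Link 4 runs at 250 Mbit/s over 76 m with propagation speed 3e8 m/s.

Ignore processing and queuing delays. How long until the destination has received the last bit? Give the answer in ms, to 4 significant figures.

1.294 ms

L = 67000 bits.
Transmission delay per hop = L/R = 67000/250000000 = 0.268 ms; 4 hops → 1.072 ms.
Propagation delays (d/s per hop): 0.05, 0.0255, 0.146667, 0.000253333 ms; sum = 0.22242 ms.
End-to-end = 1.294 ms.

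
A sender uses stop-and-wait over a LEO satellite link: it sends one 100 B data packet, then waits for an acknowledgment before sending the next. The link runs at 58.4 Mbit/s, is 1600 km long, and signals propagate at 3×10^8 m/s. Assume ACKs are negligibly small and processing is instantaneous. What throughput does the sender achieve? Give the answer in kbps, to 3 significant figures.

t_tx = L/R = 800/58400000 = 1.36986e-05 s.
t_prop = 1600000/300000000 = 0.00533333 s; RTT = 0.0106667 s.
Cycle = t_tx + RTT = 0.0106804 s.
Throughput = L / cycle = 800 / 0.0106804 = 74.9 kbps.

74.9 kbps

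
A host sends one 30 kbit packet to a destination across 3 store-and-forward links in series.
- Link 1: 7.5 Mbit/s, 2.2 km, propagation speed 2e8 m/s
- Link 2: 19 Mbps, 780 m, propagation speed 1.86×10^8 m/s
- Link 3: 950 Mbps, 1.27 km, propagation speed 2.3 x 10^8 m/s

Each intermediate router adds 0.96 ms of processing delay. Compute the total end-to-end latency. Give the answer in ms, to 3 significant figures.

L = 30000 bits.
Transmission delays (L/R per hop): 4, 1.57895, 0.0315789 ms; sum = 5.61053 ms.
Propagation delays (d/s per hop): 0.011, 0.00419355, 0.00552174 ms; sum = 0.0207153 ms.
Processing at 2 router(s): 2 × 0.96 ms = 1.92 ms.
End-to-end = 7.55 ms.

7.55 ms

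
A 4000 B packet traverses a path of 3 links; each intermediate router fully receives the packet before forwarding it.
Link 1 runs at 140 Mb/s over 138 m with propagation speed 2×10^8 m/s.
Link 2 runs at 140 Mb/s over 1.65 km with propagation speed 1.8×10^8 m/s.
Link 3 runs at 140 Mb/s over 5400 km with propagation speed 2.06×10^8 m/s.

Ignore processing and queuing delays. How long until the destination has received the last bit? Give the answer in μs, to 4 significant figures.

26910 μs

L = 4000 × 8 = 32000 bits.
Transmission delay per hop = L/R = 32000/140000000 = 228.571 μs; 3 hops → 685.714 μs.
Propagation delays (d/s per hop): 0.69, 9.16667, 26213.6 μs; sum = 26223.4 μs.
End-to-end = 26910 μs.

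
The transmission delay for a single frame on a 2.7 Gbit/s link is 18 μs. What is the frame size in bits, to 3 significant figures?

L = R × t_tx = 2700000000 b/s × 1.8e-05 s = 48600 bits.

48600 bits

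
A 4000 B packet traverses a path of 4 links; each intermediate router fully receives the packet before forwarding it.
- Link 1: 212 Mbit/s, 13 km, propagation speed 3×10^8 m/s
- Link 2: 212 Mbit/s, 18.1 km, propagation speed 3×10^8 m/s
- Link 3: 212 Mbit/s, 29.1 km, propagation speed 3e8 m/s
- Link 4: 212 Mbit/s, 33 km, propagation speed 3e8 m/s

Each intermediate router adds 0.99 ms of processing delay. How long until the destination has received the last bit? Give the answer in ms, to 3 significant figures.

L = 4000 × 8 = 32000 bits.
Transmission delay per hop = L/R = 32000/212000000 = 0.150943 ms; 4 hops → 0.603774 ms.
Propagation delays (d/s per hop): 0.0433333, 0.0603333, 0.097, 0.11 ms; sum = 0.310667 ms.
Processing at 3 router(s): 3 × 0.99 ms = 2.97 ms.
End-to-end = 3.88 ms.

3.88 ms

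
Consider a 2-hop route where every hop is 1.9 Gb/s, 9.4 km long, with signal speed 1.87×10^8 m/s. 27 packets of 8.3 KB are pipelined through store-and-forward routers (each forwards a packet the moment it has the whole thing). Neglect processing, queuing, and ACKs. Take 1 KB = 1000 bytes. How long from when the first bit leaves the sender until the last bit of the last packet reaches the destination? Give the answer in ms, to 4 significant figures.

1.079 ms

Per-hop transmission t_tx = L/R = 66400/1900000000 = 0.0349474 ms.
Per-hop propagation t_prop = 9400/187000000 = 0.0502674 ms.
Pipeline fill: first packet needs 2·t_tx to clear all hops; remaining 26 packets each add one t_tx.
Total = (2+27-1)·t_tx + 2·t_prop = 28·0.0349474 + 2·0.0502674 = 1.079 ms.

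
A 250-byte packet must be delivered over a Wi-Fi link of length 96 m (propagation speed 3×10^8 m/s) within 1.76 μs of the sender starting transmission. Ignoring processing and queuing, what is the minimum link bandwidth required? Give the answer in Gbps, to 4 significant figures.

L = 2000 bits.
Propagation delay = 96 / 300000000 = 0.32 μs.
Transmission budget = 1.76 − 0.32 = 1.44 μs.
R ≥ L / t_tx = 2000 bits / 1.44e-06 s = 1.389 Gbps.

1.389 Gbps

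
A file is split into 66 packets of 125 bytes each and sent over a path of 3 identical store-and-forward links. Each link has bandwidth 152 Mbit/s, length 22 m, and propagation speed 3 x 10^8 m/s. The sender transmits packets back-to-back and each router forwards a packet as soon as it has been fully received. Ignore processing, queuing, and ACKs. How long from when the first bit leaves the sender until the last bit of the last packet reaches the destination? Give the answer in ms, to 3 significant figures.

Per-hop transmission t_tx = L/R = 1000/152000000 = 0.00657895 ms.
Per-hop propagation t_prop = 22/300000000 = 7.33333e-05 ms.
Pipeline fill: first packet needs 3·t_tx to clear all hops; remaining 65 packets each add one t_tx.
Total = (3+66-1)·t_tx + 3·t_prop = 68·0.00657895 + 3·7.33333e-05 = 0.448 ms.

0.448 ms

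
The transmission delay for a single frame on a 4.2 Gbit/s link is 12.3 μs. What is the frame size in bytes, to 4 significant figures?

L = R × t_tx = 4200000000 b/s × 1.23e-05 s = 51660 bits.
In bytes: 51660 / 8 = 6458 bytes.

6458 bytes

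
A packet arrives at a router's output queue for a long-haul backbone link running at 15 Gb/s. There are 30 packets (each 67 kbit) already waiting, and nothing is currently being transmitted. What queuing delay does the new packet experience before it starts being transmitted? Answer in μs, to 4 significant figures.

Each queued packet: L/R = 67000/15000000000 = 4.46667 μs.
30 queued → 134 μs.
Queuing delay = 134.0 μs.

134.0 μs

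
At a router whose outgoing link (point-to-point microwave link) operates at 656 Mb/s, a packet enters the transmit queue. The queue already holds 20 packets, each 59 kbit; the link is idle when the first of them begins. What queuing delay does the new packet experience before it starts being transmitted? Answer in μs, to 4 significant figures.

Each queued packet: L/R = 59000/656000000 = 89.939 μs.
20 queued → 1798.78 μs.
Queuing delay = 1799 μs.

1799 μs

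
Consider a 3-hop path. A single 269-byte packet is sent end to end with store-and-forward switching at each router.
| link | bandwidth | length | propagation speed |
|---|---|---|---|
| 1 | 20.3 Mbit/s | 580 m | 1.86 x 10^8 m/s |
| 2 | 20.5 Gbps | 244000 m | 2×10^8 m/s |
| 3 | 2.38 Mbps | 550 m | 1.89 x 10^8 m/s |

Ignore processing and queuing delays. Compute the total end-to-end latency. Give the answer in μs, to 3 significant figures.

L = 269 × 8 = 2152 bits.
Transmission delays (L/R per hop): 106.01, 0.104976, 904.202 μs; sum = 1010.32 μs.
Propagation delays (d/s per hop): 3.11828, 1220, 2.91005 μs; sum = 1226.03 μs.
End-to-end = 2240 μs.

2240 μs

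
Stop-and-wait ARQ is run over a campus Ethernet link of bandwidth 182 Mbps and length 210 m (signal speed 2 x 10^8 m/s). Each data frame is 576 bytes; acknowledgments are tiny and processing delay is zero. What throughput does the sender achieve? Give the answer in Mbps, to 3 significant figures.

168 Mbps

t_tx = L/R = 4608/182000000 = 2.53187e-05 s.
t_prop = 210/200000000 = 1.05e-06 s; RTT = 2.1e-06 s.
Cycle = t_tx + RTT = 2.74187e-05 s.
Throughput = L / cycle = 4608 / 2.74187e-05 = 168 Mbps.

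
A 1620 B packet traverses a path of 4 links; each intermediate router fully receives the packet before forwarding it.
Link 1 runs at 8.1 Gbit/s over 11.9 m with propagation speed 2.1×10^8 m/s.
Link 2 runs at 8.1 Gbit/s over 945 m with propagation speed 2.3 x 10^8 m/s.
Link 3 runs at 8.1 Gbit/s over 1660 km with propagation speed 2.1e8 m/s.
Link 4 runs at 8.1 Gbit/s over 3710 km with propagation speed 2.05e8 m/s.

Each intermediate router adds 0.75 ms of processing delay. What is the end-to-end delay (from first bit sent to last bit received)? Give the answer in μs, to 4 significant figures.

28260 μs

L = 1620 × 8 = 12960 bits.
Transmission delay per hop = L/R = 12960/8100000000 = 1.6 μs; 4 hops → 6.4 μs.
Propagation delays (d/s per hop): 0.0566667, 4.1087, 7904.76, 18097.6 μs; sum = 26006.5 μs.
Processing at 3 router(s): 3 × 0.75 ms = 2250 μs.
End-to-end = 28260 μs.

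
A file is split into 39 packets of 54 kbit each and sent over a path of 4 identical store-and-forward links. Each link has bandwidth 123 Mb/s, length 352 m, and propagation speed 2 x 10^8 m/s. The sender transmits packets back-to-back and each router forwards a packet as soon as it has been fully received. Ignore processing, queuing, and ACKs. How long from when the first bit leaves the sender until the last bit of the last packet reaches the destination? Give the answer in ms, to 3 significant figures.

18.4 ms

Per-hop transmission t_tx = L/R = 54000/123000000 = 0.439024 ms.
Per-hop propagation t_prop = 352/200000000 = 0.00176 ms.
Pipeline fill: first packet needs 4·t_tx to clear all hops; remaining 38 packets each add one t_tx.
Total = (4+39-1)·t_tx + 4·t_prop = 42·0.439024 + 4·0.00176 = 18.4 ms.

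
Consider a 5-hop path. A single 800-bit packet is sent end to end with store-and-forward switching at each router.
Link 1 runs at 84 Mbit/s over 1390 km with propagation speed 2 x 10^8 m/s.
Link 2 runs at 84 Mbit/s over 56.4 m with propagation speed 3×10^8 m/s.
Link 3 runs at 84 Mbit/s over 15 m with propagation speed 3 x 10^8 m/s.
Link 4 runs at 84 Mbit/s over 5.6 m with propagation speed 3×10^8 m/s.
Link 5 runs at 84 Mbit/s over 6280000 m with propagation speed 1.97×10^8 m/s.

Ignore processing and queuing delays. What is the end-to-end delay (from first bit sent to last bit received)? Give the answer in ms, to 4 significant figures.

Transmission delay per hop = L/R = 800/84000000 = 0.00952381 ms; 5 hops → 0.047619 ms.
Propagation delays (d/s per hop): 6.95, 0.000188, 5e-05, 1.86667e-05, 31.8782 ms; sum = 38.8284 ms.
End-to-end = 38.88 ms.

38.88 ms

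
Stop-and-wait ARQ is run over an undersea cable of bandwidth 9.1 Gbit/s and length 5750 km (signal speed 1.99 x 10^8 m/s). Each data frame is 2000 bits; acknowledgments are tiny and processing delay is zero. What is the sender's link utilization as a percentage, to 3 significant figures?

0.000380 %

t_tx = L/R = 2000/9100000000 = 2.1978e-07 s.
t_prop = 5750000/199000000 = 0.0288945 s; RTT = 0.0577889 s.
Cycle = t_tx + RTT = 0.0577892 s.
Utilization = t_tx / cycle = 2.1978e-07/0.0577892 = 0.000380 %.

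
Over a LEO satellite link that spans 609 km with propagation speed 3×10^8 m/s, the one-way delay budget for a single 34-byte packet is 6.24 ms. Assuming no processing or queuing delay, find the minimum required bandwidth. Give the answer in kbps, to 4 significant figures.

64.61 kbps

L = 272 bits.
Propagation delay = 609000 / 300000000 = 2.03 ms.
Transmission budget = 6.24 − 2.03 = 4.21 ms.
R ≥ L / t_tx = 272 bits / 0.00421 s = 64.61 kbps.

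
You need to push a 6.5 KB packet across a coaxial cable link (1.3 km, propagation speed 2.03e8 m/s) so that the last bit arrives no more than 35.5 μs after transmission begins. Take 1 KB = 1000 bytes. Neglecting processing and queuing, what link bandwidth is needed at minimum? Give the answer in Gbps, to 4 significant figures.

L = 52000 bits.
Propagation delay = 1300 / 2.03e+08 = 6.40394 μs.
Transmission budget = 35.5 − 6.40394 = 29.0961 μs.
R ≥ L / t_tx = 52000 bits / 2.90961e-05 s = 1.787 Gbps.

1.787 Gbps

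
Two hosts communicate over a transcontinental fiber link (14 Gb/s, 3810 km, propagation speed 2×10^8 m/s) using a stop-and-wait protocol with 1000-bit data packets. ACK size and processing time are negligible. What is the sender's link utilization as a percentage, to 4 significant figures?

0.0001875 %

t_tx = L/R = 1000/14000000000 = 7.14286e-08 s.
t_prop = 3810000/200000000 = 0.01905 s; RTT = 0.0381 s.
Cycle = t_tx + RTT = 0.0381001 s.
Utilization = t_tx / cycle = 7.14286e-08/0.0381001 = 0.0001875 %.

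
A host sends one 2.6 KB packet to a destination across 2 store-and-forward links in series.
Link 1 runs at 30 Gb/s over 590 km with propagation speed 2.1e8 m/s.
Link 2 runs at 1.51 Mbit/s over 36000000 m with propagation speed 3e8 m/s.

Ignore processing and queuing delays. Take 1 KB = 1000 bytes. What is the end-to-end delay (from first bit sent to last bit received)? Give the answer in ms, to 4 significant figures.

L = 20800 bits.
Transmission delays (L/R per hop): 0.000693333, 13.7748 ms; sum = 13.7755 ms.
Propagation delays (d/s per hop): 2.80952, 120 ms; sum = 122.81 ms.
End-to-end = 136.6 ms.

136.6 ms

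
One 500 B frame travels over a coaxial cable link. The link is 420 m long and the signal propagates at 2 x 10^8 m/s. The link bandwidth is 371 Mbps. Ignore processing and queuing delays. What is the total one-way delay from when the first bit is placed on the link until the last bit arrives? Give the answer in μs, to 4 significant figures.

12.88 μs

L = 500 × 8 = 4000 bits.
Transmission delay = L/R = 4000 / 371000000 = 10.7817 μs.
Propagation delay = d/s = 420 m / 200000000 m/s = 2.1 μs.
Total = 12.88 μs.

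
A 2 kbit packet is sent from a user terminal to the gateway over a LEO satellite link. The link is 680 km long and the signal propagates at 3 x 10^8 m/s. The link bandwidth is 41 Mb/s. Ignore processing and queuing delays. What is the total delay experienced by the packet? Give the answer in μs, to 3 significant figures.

L = 2000 bits.
Transmission delay = L/R = 2000 / 41000000 = 48.7805 μs.
Propagation delay = d/s = 680000 m / 300000000 m/s = 2266.67 μs.
Total = 2320 μs.

2320 μs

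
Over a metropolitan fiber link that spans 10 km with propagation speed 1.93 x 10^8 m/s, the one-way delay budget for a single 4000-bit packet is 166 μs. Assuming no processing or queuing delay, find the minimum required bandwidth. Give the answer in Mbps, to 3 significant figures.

35.0 Mbps

Propagation delay = 10000 / 193000000 = 51.8135 μs.
Transmission budget = 166 − 51.8135 = 114.187 μs.
R ≥ L / t_tx = 4000 bits / 0.000114187 s = 35.0 Mbps.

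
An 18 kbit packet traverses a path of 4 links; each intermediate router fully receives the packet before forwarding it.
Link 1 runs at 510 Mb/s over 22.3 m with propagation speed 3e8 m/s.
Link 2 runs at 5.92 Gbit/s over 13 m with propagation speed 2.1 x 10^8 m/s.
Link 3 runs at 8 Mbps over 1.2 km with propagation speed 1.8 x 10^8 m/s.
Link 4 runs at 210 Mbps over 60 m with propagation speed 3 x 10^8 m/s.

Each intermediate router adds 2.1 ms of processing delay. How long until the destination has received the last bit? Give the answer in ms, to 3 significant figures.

L = 18000 bits.
Transmission delays (L/R per hop): 0.0352941, 0.00304054, 2.25, 0.0857143 ms; sum = 2.37405 ms.
Propagation delays (d/s per hop): 7.43333e-05, 6.19048e-05, 0.00666667, 0.0002 ms; sum = 0.0070029 ms.
Processing at 3 router(s): 3 × 2.1 ms = 6.3 ms.
End-to-end = 8.68 ms.

8.68 ms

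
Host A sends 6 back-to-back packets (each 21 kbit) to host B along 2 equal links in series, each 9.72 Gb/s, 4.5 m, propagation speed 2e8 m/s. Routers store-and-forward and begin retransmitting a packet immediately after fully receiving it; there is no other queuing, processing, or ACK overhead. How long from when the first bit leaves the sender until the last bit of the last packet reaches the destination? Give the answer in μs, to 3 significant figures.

15.2 μs

Per-hop transmission t_tx = L/R = 21000/9720000000 = 2.16049 μs.
Per-hop propagation t_prop = 4.5/200000000 = 0.0225 μs.
Pipeline fill: first packet needs 2·t_tx to clear all hops; remaining 5 packets each add one t_tx.
Total = (2+6-1)·t_tx + 2·t_prop = 7·2.16049 + 2·0.0225 = 15.2 μs.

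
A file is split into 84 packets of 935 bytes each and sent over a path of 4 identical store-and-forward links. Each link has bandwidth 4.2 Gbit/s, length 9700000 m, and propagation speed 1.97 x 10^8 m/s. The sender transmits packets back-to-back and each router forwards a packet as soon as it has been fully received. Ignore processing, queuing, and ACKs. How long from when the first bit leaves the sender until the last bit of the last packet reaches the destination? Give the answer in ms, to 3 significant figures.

197 ms

Per-hop transmission t_tx = L/R = 7480/4200000000 = 0.00178095 ms.
Per-hop propagation t_prop = 9700000/197000000 = 49.2386 ms.
Pipeline fill: first packet needs 4·t_tx to clear all hops; remaining 83 packets each add one t_tx.
Total = (4+84-1)·t_tx + 4·t_prop = 87·0.00178095 + 4·49.2386 = 197 ms.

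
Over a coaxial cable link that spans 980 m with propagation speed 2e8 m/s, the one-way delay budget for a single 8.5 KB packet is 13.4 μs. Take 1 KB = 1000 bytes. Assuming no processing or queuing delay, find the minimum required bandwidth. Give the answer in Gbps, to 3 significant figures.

8.00 Gbps

L = 68000 bits.
Propagation delay = 980 / 200000000 = 4.9 μs.
Transmission budget = 13.4 − 4.9 = 8.5 μs.
R ≥ L / t_tx = 68000 bits / 8.5e-06 s = 8.00 Gbps.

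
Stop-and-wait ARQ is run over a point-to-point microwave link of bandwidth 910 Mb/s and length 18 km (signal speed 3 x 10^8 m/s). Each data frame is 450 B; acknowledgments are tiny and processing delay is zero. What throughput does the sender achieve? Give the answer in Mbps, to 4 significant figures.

29.04 Mbps

t_tx = L/R = 3600/910000000 = 3.95604e-06 s.
t_prop = 18000/300000000 = 6e-05 s; RTT = 0.00012 s.
Cycle = t_tx + RTT = 0.000123956 s.
Throughput = L / cycle = 3600 / 0.000123956 = 29.04 Mbps.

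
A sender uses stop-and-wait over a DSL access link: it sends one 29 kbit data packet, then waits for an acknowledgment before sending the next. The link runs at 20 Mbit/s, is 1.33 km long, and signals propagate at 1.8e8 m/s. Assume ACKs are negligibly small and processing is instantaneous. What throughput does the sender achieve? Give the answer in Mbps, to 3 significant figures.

19.8 Mbps

t_tx = L/R = 29000/20000000 = 0.00145 s.
t_prop = 1330/180000000 = 7.38889e-06 s; RTT = 1.47778e-05 s.
Cycle = t_tx + RTT = 0.00146478 s.
Throughput = L / cycle = 29000 / 0.00146478 = 19.8 Mbps.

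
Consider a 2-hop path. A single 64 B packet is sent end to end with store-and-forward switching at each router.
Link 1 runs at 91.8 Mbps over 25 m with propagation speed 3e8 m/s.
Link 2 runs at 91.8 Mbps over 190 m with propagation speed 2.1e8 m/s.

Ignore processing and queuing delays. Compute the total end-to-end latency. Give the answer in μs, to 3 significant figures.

L = 64 × 8 = 512 bits.
Transmission delay per hop = L/R = 512/91800000 = 5.57734 μs; 2 hops → 11.1547 μs.
Propagation delays (d/s per hop): 0.0833333, 0.904762 μs; sum = 0.988095 μs.
End-to-end = 12.1 μs.

12.1 μs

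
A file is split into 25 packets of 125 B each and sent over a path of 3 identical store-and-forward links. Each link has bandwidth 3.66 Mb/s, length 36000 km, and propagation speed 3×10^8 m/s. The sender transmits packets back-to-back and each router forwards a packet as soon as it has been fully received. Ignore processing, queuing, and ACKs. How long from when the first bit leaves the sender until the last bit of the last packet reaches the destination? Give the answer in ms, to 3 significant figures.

367 ms

Per-hop transmission t_tx = L/R = 1000/3660000 = 0.273224 ms.
Per-hop propagation t_prop = 36000000/300000000 = 120 ms.
Pipeline fill: first packet needs 3·t_tx to clear all hops; remaining 24 packets each add one t_tx.
Total = (3+25-1)·t_tx + 3·t_prop = 27·0.273224 + 3·120 = 367 ms.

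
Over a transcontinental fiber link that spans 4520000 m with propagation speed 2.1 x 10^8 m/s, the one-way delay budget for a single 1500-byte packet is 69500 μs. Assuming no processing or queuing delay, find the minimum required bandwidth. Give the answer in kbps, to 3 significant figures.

250 kbps

L = 12000 bits.
Propagation delay = 4520000 / 210000000 = 21523.8 μs.
Transmission budget = 69500 − 21523.8 = 47976.2 μs.
R ≥ L / t_tx = 12000 bits / 0.0479762 s = 250 kbps.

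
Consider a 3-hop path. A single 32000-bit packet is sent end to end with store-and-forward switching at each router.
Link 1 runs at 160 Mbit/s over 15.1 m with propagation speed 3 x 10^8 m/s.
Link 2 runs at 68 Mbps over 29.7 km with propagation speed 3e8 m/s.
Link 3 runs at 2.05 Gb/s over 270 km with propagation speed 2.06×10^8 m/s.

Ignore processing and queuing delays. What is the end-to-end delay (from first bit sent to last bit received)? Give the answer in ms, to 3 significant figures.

2.10 ms

Transmission delays (L/R per hop): 0.2, 0.470588, 0.0156098 ms; sum = 0.686198 ms.
Propagation delays (d/s per hop): 5.03333e-05, 0.099, 1.31068 ms; sum = 1.40973 ms.
End-to-end = 2.10 ms.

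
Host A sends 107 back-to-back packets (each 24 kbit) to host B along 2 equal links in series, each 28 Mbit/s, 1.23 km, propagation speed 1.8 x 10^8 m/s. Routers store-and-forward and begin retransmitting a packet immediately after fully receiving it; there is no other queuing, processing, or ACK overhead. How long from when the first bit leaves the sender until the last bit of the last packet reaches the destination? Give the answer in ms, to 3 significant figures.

92.6 ms

Per-hop transmission t_tx = L/R = 24000/28000000 = 0.857143 ms.
Per-hop propagation t_prop = 1230/180000000 = 0.00683333 ms.
Pipeline fill: first packet needs 2·t_tx to clear all hops; remaining 106 packets each add one t_tx.
Total = (2+107-1)·t_tx + 2·t_prop = 108·0.857143 + 2·0.00683333 = 92.6 ms.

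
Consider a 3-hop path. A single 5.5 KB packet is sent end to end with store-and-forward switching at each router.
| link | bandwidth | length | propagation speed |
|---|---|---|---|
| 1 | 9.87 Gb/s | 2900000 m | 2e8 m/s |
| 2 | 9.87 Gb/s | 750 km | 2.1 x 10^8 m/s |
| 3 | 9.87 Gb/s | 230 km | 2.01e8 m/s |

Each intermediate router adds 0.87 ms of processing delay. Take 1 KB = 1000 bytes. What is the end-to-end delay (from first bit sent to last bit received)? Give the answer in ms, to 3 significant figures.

L = 44000 bits.
Transmission delay per hop = L/R = 44000/9870000000 = 0.00445795 ms; 3 hops → 0.0133739 ms.
Propagation delays (d/s per hop): 14.5, 3.57143, 1.14428 ms; sum = 19.2157 ms.
Processing at 2 router(s): 2 × 0.87 ms = 1.74 ms.
End-to-end = 21.0 ms.

21.0 ms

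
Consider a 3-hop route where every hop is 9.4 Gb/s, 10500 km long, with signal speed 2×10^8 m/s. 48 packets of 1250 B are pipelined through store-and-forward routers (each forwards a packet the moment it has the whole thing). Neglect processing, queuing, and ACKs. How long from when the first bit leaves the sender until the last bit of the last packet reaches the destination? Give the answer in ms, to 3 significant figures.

Per-hop transmission t_tx = L/R = 10000/9400000000 = 0.00106383 ms.
Per-hop propagation t_prop = 10500000/200000000 = 52.5 ms.
Pipeline fill: first packet needs 3·t_tx to clear all hops; remaining 47 packets each add one t_tx.
Total = (3+48-1)·t_tx + 3·t_prop = 50·0.00106383 + 3·52.5 = 158 ms.

158 ms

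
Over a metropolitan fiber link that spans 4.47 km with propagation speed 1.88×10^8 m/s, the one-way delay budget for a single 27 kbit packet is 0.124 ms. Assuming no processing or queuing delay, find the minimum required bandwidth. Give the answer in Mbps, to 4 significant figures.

Propagation delay = 4470 / 188000000 = 0.0237766 ms.
Transmission budget = 0.124 − 0.0237766 = 0.100223 ms.
R ≥ L / t_tx = 27000 bits / 0.000100223 s = 269.4 Mbps.

269.4 Mbps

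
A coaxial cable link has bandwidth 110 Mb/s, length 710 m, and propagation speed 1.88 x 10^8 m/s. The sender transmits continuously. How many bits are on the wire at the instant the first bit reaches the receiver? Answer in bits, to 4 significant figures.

415.4 bits

Propagation delay = 710 / 188000000 = 3.7766e-06 s.
BDP = R × t_prop = 110000000 × 3.7766e-06 = 415.426 bits.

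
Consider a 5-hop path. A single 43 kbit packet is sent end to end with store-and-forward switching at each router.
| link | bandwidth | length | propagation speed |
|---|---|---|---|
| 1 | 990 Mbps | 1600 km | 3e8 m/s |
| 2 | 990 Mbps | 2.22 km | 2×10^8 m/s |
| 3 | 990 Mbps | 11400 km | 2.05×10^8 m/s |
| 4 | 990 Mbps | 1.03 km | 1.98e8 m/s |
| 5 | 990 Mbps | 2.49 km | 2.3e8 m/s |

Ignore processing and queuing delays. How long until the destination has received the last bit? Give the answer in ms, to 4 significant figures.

L = 43000 bits.
Transmission delay per hop = L/R = 43000/990000000 = 0.0434343 ms; 5 hops → 0.217172 ms.
Propagation delays (d/s per hop): 5.33333, 0.0111, 55.6098, 0.00520202, 0.0108261 ms; sum = 60.9702 ms.
End-to-end = 61.19 ms.

61.19 ms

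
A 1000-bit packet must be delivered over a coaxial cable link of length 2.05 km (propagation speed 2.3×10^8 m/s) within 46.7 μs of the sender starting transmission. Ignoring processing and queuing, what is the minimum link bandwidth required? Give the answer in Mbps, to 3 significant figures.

Propagation delay = 2050 / 2.3e+08 = 8.91304 μs.
Transmission budget = 46.7 − 8.91304 = 37.787 μs.
R ≥ L / t_tx = 1000 bits / 3.7787e-05 s = 26.5 Mbps.

26.5 Mbps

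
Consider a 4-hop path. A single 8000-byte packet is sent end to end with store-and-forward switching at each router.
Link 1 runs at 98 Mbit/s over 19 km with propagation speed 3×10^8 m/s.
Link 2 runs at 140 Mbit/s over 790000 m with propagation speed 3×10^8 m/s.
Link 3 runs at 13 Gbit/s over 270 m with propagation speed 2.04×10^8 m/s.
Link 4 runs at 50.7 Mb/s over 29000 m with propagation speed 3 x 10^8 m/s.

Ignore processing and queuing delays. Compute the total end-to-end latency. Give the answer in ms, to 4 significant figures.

L = 8000 × 8 = 64000 bits.
Transmission delays (L/R per hop): 0.653061, 0.457143, 0.00492308, 1.26233 ms; sum = 2.37745 ms.
Propagation delays (d/s per hop): 0.0633333, 2.63333, 0.00132353, 0.0966667 ms; sum = 2.79466 ms.
End-to-end = 5.172 ms.

5.172 ms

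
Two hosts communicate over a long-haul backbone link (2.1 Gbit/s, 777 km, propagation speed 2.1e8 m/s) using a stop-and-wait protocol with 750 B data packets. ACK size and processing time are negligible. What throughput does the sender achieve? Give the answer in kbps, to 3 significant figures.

810 kbps

t_tx = L/R = 6000/2100000000 = 2.85714e-06 s.
t_prop = 777000/210000000 = 0.0037 s; RTT = 0.0074 s.
Cycle = t_tx + RTT = 0.00740286 s.
Throughput = L / cycle = 6000 / 0.00740286 = 810 kbps.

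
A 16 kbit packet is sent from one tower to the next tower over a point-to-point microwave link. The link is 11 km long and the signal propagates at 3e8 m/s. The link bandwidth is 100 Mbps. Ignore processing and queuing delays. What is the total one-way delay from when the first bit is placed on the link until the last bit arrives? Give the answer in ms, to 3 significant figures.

L = 16000 bits.
Transmission delay = L/R = 16000 / 100000000 = 0.16 ms.
Propagation delay = d/s = 11000 m / 300000000 m/s = 0.0366667 ms.
Total = 0.197 ms.

0.197 ms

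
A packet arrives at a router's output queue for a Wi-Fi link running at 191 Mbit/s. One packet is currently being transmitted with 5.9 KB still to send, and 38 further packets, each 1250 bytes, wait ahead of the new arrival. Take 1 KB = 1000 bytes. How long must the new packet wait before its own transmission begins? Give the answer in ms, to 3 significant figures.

Each queued packet: L/R = 10000/191000000 = 0.052356 ms.
38 queued → 1.98953 ms.
Plus remaining 47200 bits of current packet: 0.24712 ms.
Queuing delay = 2.24 ms.

2.24 ms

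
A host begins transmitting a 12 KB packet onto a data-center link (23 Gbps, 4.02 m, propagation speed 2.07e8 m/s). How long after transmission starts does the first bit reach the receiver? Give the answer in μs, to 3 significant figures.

First bit experiences only propagation delay: d/s = 4.02/2.07e+08 = 0.0194 μs.

0.0194 μs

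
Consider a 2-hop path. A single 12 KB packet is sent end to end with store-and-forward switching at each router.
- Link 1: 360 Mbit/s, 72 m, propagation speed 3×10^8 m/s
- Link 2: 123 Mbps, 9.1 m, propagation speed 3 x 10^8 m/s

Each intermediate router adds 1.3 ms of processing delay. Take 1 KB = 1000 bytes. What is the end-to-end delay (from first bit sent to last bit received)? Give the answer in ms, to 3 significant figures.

L = 96000 bits.
Transmission delays (L/R per hop): 0.266667, 0.780488 ms; sum = 1.04715 ms.
Propagation delays (d/s per hop): 0.00024, 3.03333e-05 ms; sum = 0.000270333 ms.
Processing at 1 router(s): 1 × 1.3 ms = 1.3 ms.
End-to-end = 2.35 ms.

2.35 ms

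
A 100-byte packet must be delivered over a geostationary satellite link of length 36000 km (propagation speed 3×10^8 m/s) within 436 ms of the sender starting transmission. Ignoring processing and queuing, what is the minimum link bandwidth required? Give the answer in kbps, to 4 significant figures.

L = 800 bits.
Propagation delay = 36000000 / 300000000 = 120 ms.
Transmission budget = 436 − 120 = 316 ms.
R ≥ L / t_tx = 800 bits / 0.316 s = 2.532 kbps.

2.532 kbps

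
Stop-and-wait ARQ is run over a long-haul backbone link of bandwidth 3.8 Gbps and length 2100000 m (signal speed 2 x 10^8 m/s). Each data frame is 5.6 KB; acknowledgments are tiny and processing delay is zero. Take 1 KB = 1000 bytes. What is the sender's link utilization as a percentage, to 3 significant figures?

t_tx = L/R = 44800/3800000000 = 1.17895e-05 s.
t_prop = 2100000/200000000 = 0.0105 s; RTT = 0.021 s.
Cycle = t_tx + RTT = 0.0210118 s.
Utilization = t_tx / cycle = 1.17895e-05/0.0210118 = 0.0561 %.

0.0561 %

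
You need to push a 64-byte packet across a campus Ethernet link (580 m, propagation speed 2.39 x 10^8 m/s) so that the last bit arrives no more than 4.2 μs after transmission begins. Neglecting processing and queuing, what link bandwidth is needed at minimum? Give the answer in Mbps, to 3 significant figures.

L = 512 bits.
Propagation delay = 580 / 239000000 = 2.42678 μs.
Transmission budget = 4.2 − 2.42678 = 1.77322 μs.
R ≥ L / t_tx = 512 bits / 1.77322e-06 s = 289 Mbps.

289 Mbps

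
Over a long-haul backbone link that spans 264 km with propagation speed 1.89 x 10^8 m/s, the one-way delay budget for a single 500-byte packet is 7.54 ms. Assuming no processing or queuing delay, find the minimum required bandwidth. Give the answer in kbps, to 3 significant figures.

L = 4000 bits.
Propagation delay = 264000 / 189000000 = 1.39683 ms.
Transmission budget = 7.54 − 1.39683 = 6.14317 ms.
R ≥ L / t_tx = 4000 bits / 0.00614317 s = 651 kbps.

651 kbps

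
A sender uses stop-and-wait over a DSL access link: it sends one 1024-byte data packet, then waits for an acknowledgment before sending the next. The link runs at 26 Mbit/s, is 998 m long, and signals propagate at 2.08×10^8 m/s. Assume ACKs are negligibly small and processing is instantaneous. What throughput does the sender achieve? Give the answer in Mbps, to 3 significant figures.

t_tx = L/R = 8192/26000000 = 0.000315077 s.
t_prop = 998/208000000 = 4.79808e-06 s; RTT = 9.59615e-06 s.
Cycle = t_tx + RTT = 0.000324673 s.
Throughput = L / cycle = 8192 / 0.000324673 = 25.2 Mbps.

25.2 Mbps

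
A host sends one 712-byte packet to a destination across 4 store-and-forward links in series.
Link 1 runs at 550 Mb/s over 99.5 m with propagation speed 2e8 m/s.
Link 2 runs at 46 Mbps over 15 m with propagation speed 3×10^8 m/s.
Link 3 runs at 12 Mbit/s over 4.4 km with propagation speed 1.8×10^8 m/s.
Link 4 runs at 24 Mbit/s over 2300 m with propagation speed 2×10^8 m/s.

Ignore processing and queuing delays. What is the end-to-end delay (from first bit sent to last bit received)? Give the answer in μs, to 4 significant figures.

L = 712 × 8 = 5696 bits.
Transmission delays (L/R per hop): 10.3564, 123.826, 474.667, 237.333 μs; sum = 846.182 μs.
Propagation delays (d/s per hop): 0.4975, 0.05, 24.4444, 11.5 μs; sum = 36.4919 μs.
End-to-end = 882.7 μs.

882.7 μs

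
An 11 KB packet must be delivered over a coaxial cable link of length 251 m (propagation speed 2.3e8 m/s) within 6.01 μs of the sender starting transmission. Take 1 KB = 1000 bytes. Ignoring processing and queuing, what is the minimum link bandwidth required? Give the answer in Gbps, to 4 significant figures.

L = 88000 bits.
Propagation delay = 251 / 2.3e+08 = 1.0913 μs.
Transmission budget = 6.01 − 1.0913 = 4.9187 μs.
R ≥ L / t_tx = 88000 bits / 4.9187e-06 s = 17.89 Gbps.

17.89 Gbps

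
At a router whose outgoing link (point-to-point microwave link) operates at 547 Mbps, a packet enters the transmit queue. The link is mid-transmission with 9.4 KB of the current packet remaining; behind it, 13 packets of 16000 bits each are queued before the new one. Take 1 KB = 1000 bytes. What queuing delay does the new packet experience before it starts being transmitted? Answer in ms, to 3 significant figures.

Each queued packet: L/R = 16000/547000000 = 0.0292505 ms.
13 queued → 0.380256 ms.
Plus remaining 75200 bits of current packet: 0.137477 ms.
Queuing delay = 0.518 ms.

0.518 ms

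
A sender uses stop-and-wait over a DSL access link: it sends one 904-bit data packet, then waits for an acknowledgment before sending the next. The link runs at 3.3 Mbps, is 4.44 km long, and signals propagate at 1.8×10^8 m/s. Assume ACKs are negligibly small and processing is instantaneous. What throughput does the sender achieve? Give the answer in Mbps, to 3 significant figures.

2.80 Mbps

t_tx = L/R = 904/3300000 = 0.000273939 s.
t_prop = 4440/180000000 = 2.46667e-05 s; RTT = 4.93333e-05 s.
Cycle = t_tx + RTT = 0.000323273 s.
Throughput = L / cycle = 904 / 0.000323273 = 2.80 Mbps.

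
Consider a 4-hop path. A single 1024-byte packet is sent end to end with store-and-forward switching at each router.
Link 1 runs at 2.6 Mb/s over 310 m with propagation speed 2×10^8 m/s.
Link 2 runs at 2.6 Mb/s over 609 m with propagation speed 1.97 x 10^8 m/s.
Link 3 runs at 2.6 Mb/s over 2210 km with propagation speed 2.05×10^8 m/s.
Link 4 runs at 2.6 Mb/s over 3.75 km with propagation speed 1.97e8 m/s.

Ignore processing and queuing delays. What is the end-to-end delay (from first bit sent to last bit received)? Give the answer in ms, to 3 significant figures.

23.4 ms

L = 1024 × 8 = 8192 bits.
Transmission delay per hop = L/R = 8192/2600000 = 3.15077 ms; 4 hops → 12.6031 ms.
Propagation delays (d/s per hop): 0.00155, 0.00309137, 10.7805, 0.0190355 ms; sum = 10.8042 ms.
End-to-end = 23.4 ms.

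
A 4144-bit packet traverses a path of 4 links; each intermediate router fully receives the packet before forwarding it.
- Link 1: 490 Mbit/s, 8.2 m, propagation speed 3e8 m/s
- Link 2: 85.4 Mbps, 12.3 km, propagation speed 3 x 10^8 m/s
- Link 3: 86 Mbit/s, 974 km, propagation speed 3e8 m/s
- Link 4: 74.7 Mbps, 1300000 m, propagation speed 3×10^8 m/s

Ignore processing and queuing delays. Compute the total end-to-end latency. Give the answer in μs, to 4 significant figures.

7782 μs

Transmission delays (L/R per hop): 8.45714, 48.5246, 48.186, 55.4752 μs; sum = 160.643 μs.
Propagation delays (d/s per hop): 0.0273333, 41, 3246.67, 4333.33 μs; sum = 7621.03 μs.
End-to-end = 7782 μs.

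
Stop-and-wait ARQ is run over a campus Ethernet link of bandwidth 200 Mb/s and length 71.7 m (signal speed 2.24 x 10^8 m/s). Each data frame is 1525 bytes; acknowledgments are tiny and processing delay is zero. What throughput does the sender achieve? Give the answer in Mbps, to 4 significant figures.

197.9 Mbps

t_tx = L/R = 12200/200000000 = 6.1e-05 s.
t_prop = 71.7/2.24e+08 = 3.20089e-07 s; RTT = 6.40179e-07 s.
Cycle = t_tx + RTT = 6.16402e-05 s.
Throughput = L / cycle = 12200 / 6.16402e-05 = 197.9 Mbps.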